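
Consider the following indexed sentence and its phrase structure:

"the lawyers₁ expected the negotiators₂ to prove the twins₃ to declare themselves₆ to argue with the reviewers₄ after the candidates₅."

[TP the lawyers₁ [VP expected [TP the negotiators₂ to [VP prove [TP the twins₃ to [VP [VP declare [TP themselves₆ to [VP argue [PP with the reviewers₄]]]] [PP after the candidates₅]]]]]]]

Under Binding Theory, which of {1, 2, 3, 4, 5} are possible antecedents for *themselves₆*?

*themselves* is an anaphor, so Principle A applies: it must be bound in its binding domain.
Binding domain of *themselves₆*: the embedded TP, whose subject is the twins₃.
*the lawyers₁* c-commands the anaphor but is outside its binding domain → cannot satisfy Principle A.
*the negotiators₂* c-commands the anaphor but is outside its binding domain → cannot satisfy Principle A.
*the twins₃* c-commands the anaphor within its binding domain → licit binder.
*the reviewers₄* does not c-command the anaphor → cannot bind it.
*the candidates₅* does not c-command the anaphor → cannot bind it.

{3}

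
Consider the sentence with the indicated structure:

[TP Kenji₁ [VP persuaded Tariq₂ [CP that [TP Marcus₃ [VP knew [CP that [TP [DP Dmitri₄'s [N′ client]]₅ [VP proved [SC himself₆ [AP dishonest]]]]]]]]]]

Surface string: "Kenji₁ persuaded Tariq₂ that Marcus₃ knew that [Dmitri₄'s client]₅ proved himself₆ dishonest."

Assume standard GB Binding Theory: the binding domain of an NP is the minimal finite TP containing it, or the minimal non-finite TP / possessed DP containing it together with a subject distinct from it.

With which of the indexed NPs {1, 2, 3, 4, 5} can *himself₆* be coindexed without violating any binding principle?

{5}

*himself* is an anaphor, so Principle A applies: it must be bound in its binding domain.
Binding domain of *himself₆*: the embedded TP, whose subject is [Dmitri₄'s client]₅.
*Kenji₁* c-commands the anaphor but is outside its binding domain → cannot satisfy Principle A.
*Tariq₂* c-commands the anaphor but is outside its binding domain → cannot satisfy Principle A.
*Marcus₃* c-commands the anaphor but is outside its binding domain → cannot satisfy Principle A.
*Dmitri₄* does not c-command the anaphor → cannot bind it.
*[Dmitri₄'s client]₅* c-commands the anaphor within its binding domain → licit binder.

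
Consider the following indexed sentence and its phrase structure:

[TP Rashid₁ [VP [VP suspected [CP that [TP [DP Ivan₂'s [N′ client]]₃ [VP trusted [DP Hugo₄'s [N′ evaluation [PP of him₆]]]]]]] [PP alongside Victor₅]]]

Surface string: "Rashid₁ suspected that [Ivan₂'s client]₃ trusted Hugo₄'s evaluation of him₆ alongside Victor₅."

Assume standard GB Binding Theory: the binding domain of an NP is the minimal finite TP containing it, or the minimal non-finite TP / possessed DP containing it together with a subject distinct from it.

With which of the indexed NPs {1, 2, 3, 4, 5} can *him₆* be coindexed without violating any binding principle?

*him* is a pronoun, so Principle B applies: it must be free in its binding domain.
Binding domain of *him₆*: the possessed DP, whose subject is Hugo₄.
*Rashid₁* c-commands the pronoun but from outside its binding domain, and is not c-commanded by it → coindexation permitted.
*Ivan₂* and the pronoun do not c-command one another → neither Principle B nor Principle C is at stake; coindexation permitted.
*[Ivan₂'s client]₃* c-commands the pronoun but from outside its binding domain, and is not c-commanded by it → coindexation permitted.
*Hugo₄* c-commands the pronoun within its binding domain → coindexation would violate Principle B.
*Victor₅* and the pronoun do not c-command one another → neither Principle B nor Principle C is at stake; coindexation permitted.

{1, 2, 3, 5}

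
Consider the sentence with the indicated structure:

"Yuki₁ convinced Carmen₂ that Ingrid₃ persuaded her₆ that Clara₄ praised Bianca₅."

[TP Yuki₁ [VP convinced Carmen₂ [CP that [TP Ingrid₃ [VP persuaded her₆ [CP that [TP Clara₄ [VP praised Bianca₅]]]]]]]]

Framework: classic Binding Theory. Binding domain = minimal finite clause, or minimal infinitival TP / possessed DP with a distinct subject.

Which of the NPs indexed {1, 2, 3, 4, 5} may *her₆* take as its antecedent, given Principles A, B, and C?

{1, 2}

*her* is a pronoun, so Principle B applies: it must be free in its binding domain.
Binding domain of *her₆*: the embedded TP, whose subject is Ingrid₃.
*Yuki₁* c-commands the pronoun but from outside its binding domain, and is not c-commanded by it → coindexation permitted.
*Carmen₂* c-commands the pronoun but from outside its binding domain, and is not c-commanded by it → coindexation permitted.
*Ingrid₃* c-commands the pronoun within its binding domain → coindexation would violate Principle B.
*Clara₄*: the pronoun c-commands this R-expression → coindexation would violate Principle C on *Clara₄*.
*Bianca₅*: the pronoun c-commands this R-expression → coindexation would violate Principle C on *Bianca₅*.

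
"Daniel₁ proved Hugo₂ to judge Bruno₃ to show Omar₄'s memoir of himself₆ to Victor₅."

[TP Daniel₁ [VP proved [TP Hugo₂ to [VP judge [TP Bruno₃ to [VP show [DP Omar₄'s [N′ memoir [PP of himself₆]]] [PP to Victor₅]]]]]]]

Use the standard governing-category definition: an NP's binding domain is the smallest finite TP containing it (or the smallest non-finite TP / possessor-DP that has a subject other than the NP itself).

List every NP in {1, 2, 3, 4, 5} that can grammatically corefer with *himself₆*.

*himself* is an anaphor, so Principle A applies: it must be bound in its binding domain.
Binding domain of *himself₆*: the possessed DP, whose subject is Omar₄.
*Daniel₁* c-commands the anaphor but is outside its binding domain → cannot satisfy Principle A.
*Hugo₂* c-commands the anaphor but is outside its binding domain → cannot satisfy Principle A.
*Bruno₃* c-commands the anaphor but is outside its binding domain → cannot satisfy Principle A.
*Omar₄* c-commands the anaphor within its binding domain → licit binder.
*Victor₅* does not c-command the anaphor → cannot bind it.

{4}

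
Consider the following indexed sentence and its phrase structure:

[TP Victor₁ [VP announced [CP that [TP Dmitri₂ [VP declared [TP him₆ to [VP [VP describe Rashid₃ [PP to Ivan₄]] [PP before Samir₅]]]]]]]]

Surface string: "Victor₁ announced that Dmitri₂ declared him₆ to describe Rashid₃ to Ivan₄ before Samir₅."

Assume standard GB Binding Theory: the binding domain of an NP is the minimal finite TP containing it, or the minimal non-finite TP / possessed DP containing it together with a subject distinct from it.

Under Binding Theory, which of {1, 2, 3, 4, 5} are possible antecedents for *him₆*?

{1}

*him* is a pronoun, so Principle B applies: it must be free in its binding domain.
Binding domain of *him₆*: the embedded TP, whose subject is Dmitri₂.
*Victor₁* c-commands the pronoun but from outside its binding domain, and is not c-commanded by it → coindexation permitted.
*Dmitri₂* c-commands the pronoun within its binding domain → coindexation would violate Principle B.
*Rashid₃*: the pronoun c-commands this R-expression → coindexation would violate Principle C on *Rashid₃*.
*Ivan₄*: the pronoun c-commands this R-expression → coindexation would violate Principle C on *Ivan₄*.
*Samir₅*: the pronoun c-commands this R-expression → coindexation would violate Principle C on *Samir₅*.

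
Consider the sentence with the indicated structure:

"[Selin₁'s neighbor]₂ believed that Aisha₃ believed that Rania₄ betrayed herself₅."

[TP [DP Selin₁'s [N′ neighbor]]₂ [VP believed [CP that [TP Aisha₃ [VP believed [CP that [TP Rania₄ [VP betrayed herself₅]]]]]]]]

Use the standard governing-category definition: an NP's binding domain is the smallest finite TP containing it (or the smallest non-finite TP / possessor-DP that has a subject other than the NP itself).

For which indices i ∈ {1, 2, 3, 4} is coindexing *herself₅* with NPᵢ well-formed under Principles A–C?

{4}

*herself* is an anaphor, so Principle A applies: it must be bound in its binding domain.
Binding domain of *herself₅*: the embedded TP, whose subject is Rania₄.
*Selin₁* does not c-command the anaphor → cannot bind it.
*[Selin₁'s neighbor]₂* c-commands the anaphor but is outside its binding domain → cannot satisfy Principle A.
*Aisha₃* c-commands the anaphor but is outside its binding domain → cannot satisfy Principle A.
*Rania₄* c-commands the anaphor within its binding domain → licit binder.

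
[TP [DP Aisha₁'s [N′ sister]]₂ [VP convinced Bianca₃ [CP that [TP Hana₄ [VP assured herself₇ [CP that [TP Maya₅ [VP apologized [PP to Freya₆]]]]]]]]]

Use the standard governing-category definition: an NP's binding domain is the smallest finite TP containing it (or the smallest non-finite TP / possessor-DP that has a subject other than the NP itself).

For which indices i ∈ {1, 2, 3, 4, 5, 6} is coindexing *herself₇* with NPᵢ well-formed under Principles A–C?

*herself* is an anaphor, so Principle A applies: it must be bound in its binding domain.
Binding domain of *herself₇*: the embedded TP, whose subject is Hana₄.
*Aisha₁* does not c-command the anaphor → cannot bind it.
*[Aisha₁'s sister]₂* c-commands the anaphor but is outside its binding domain → cannot satisfy Principle A.
*Bianca₃* c-commands the anaphor but is outside its binding domain → cannot satisfy Principle A.
*Hana₄* c-commands the anaphor within its binding domain → licit binder.
*Maya₅* does not c-command the anaphor → cannot bind it.
*Freya₆* does not c-command the anaphor → cannot bind it.

{4}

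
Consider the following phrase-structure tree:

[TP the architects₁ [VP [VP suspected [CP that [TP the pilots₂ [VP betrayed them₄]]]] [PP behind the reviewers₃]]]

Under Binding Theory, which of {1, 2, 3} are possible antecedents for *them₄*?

*them* is a pronoun, so Principle B applies: it must be free in its binding domain.
Binding domain of *them₄*: the embedded TP, whose subject is the pilots₂.
*the architects₁* c-commands the pronoun but from outside its binding domain, and is not c-commanded by it → coindexation permitted.
*the pilots₂* c-commands the pronoun within its binding domain → coindexation would violate Principle B.
*the reviewers₃* and the pronoun do not c-command one another → neither Principle B nor Principle C is at stake; coindexation permitted.

{1, 3}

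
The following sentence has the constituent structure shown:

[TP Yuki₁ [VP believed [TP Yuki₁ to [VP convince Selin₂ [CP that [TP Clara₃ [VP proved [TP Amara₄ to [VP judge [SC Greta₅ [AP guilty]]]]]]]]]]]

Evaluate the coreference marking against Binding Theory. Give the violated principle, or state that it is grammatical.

The two coindexed NPs are *Yuki₁* (the lower occurrence) and *Yuki₁* (the higher occurrence).
*Yuki₁* (the lower occurrence) is an R-expression. Principle C requires it to be free everywhere.
*Yuki₁* (the higher occurrence) c-commands it and carries the same index.
The R-expression is bound → Principle C violation.

Principle C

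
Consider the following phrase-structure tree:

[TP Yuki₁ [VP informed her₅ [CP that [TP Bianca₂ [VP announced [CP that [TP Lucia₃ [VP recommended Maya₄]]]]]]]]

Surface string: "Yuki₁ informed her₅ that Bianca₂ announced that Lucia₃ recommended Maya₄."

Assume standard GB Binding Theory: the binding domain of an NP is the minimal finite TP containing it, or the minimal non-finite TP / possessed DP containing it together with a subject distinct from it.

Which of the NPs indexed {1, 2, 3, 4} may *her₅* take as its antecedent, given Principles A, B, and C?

none

*her* is a pronoun, so Principle B applies: it must be free in its binding domain.
Binding domain of *her₅*: the matrix TP, whose subject is Yuki₁.
*Yuki₁* c-commands the pronoun within its binding domain → coindexation would violate Principle B.
*Bianca₂*: the pronoun c-commands this R-expression → coindexation would violate Principle C on *Bianca₂*.
*Lucia₃*: the pronoun c-commands this R-expression → coindexation would violate Principle C on *Lucia₃*.
*Maya₄*: the pronoun c-commands this R-expression → coindexation would violate Principle C on *Maya₄*.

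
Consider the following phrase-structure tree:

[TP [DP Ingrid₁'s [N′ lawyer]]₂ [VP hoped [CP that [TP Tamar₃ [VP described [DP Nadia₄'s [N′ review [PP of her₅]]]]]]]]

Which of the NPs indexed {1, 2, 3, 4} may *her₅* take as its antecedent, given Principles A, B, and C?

{1, 2, 3}

*her* is a pronoun, so Principle B applies: it must be free in its binding domain.
Binding domain of *her₅*: the possessed DP, whose subject is Nadia₄.
*Ingrid₁* and the pronoun do not c-command one another → neither Principle B nor Principle C is at stake; coindexation permitted.
*[Ingrid₁'s lawyer]₂* c-commands the pronoun but from outside its binding domain, and is not c-commanded by it → coindexation permitted.
*Tamar₃* c-commands the pronoun but from outside its binding domain, and is not c-commanded by it → coindexation permitted.
*Nadia₄* c-commands the pronoun within its binding domain → coindexation would violate Principle B.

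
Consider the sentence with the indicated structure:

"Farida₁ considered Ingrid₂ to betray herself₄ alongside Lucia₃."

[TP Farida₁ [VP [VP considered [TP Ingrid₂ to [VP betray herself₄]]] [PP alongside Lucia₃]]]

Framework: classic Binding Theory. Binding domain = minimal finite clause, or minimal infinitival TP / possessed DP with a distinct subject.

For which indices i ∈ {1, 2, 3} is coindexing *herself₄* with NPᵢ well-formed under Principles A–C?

{2}

*herself* is an anaphor, so Principle A applies: it must be bound in its binding domain.
Binding domain of *herself₄*: the embedded TP, whose subject is Ingrid₂.
*Farida₁* c-commands the anaphor but is outside its binding domain → cannot satisfy Principle A.
*Ingrid₂* c-commands the anaphor within its binding domain → licit binder.
*Lucia₃* does not c-command the anaphor → cannot bind it.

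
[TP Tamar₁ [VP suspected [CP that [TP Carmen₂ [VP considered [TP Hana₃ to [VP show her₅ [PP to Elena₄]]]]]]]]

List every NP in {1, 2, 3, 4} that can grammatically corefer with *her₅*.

*her* is a pronoun, so Principle B applies: it must be free in its binding domain.
Binding domain of *her₅*: the embedded TP, whose subject is Hana₃.
*Tamar₁* c-commands the pronoun but from outside its binding domain, and is not c-commanded by it → coindexation permitted.
*Carmen₂* c-commands the pronoun but from outside its binding domain, and is not c-commanded by it → coindexation permitted.
*Hana₃* c-commands the pronoun within its binding domain → coindexation would violate Principle B.
*Elena₄*: the pronoun c-commands this R-expression → coindexation would violate Principle C on *Elena₄*.

{1, 2}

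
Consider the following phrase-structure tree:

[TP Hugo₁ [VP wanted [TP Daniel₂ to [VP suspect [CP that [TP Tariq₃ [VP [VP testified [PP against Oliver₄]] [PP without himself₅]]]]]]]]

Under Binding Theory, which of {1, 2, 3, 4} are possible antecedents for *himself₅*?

*himself* is an anaphor, so Principle A applies: it must be bound in its binding domain.
Binding domain of *himself₅*: the embedded TP, whose subject is Tariq₃.
*Hugo₁* c-commands the anaphor but is outside its binding domain → cannot satisfy Principle A.
*Daniel₂* c-commands the anaphor but is outside its binding domain → cannot satisfy Principle A.
*Tariq₃* c-commands the anaphor within its binding domain → licit binder.
*Oliver₄* does not c-command the anaphor → cannot bind it.

{3}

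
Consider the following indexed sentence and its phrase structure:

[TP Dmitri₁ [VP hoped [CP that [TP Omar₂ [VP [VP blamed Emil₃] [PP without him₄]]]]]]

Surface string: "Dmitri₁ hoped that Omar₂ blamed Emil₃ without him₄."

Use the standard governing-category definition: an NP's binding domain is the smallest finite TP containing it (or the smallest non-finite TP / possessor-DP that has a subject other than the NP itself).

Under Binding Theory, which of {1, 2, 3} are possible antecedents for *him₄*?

{1, 3}

*him* is a pronoun, so Principle B applies: it must be free in its binding domain.
Binding domain of *him₄*: the embedded TP, whose subject is Omar₂.
*Dmitri₁* c-commands the pronoun but from outside its binding domain, and is not c-commanded by it → coindexation permitted.
*Omar₂* c-commands the pronoun within its binding domain → coindexation would violate Principle B.
*Emil₃* and the pronoun do not c-command one another → neither Principle B nor Principle C is at stake; coindexation permitted.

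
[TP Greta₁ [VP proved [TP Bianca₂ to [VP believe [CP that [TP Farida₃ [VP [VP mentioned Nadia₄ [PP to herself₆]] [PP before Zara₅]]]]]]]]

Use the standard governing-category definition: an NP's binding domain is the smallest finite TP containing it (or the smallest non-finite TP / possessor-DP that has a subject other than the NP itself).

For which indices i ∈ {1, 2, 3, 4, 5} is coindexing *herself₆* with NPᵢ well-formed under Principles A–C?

{3, 4}

*herself* is an anaphor, so Principle A applies: it must be bound in its binding domain.
Binding domain of *herself₆*: the embedded TP, whose subject is Farida₃.
*Greta₁* c-commands the anaphor but is outside its binding domain → cannot satisfy Principle A.
*Bianca₂* c-commands the anaphor but is outside its binding domain → cannot satisfy Principle A.
*Farida₃* c-commands the anaphor within its binding domain → licit binder.
*Nadia₄* c-commands the anaphor within its binding domain → licit binder.
*Zara₅* does not c-command the anaphor → cannot bind it.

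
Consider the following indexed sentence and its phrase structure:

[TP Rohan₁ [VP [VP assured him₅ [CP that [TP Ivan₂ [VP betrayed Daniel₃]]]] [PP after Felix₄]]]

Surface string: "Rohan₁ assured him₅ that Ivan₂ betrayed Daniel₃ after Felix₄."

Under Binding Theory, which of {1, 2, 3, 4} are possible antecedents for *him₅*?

{4}

*him* is a pronoun, so Principle B applies: it must be free in its binding domain.
Binding domain of *him₅*: the matrix TP, whose subject is Rohan₁.
*Rohan₁* c-commands the pronoun within its binding domain → coindexation would violate Principle B.
*Ivan₂*: the pronoun c-commands this R-expression → coindexation would violate Principle C on *Ivan₂*.
*Daniel₃*: the pronoun c-commands this R-expression → coindexation would violate Principle C on *Daniel₃*.
*Felix₄* and the pronoun do not c-command one another → neither Principle B nor Principle C is at stake; coindexation permitted.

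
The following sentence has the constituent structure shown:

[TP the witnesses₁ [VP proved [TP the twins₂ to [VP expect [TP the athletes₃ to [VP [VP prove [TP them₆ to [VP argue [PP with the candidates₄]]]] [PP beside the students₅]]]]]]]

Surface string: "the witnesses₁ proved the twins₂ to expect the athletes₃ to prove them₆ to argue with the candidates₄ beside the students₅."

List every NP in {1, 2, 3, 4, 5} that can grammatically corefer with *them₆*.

*them* is a pronoun, so Principle B applies: it must be free in its binding domain.
Binding domain of *them₆*: the embedded TP, whose subject is the athletes₃.
*the witnesses₁* c-commands the pronoun but from outside its binding domain, and is not c-commanded by it → coindexation permitted.
*the twins₂* c-commands the pronoun but from outside its binding domain, and is not c-commanded by it → coindexation permitted.
*the athletes₃* c-commands the pronoun within its binding domain → coindexation would violate Principle B.
*the candidates₄*: the pronoun c-commands this R-expression → coindexation would violate Principle C on *the candidates₄*.
*the students₅* and the pronoun do not c-command one another → neither Principle B nor Principle C is at stake; coindexation permitted.

{1, 2, 5}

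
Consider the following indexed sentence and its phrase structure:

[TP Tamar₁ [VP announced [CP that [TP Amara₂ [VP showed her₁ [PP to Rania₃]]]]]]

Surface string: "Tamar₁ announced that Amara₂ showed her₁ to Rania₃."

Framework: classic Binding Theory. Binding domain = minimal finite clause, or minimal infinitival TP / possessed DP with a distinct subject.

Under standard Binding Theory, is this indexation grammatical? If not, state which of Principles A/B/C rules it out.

grammatical

The two coindexed NPs are *Tamar₁* and *her₁*.
*her₁* is a pronoun; its binding domain is the embedded TP, whose subject is Amara₂. Within that domain it is c-commanded only by *Amara₂*, which carries a different index — the pronoun is free locally, so Principle B holds.
*Tamar₁* is an R-expression; *her₁* does not c-command it, and no other NP shares its index, so Principle C is satisfied.
All principles are respected.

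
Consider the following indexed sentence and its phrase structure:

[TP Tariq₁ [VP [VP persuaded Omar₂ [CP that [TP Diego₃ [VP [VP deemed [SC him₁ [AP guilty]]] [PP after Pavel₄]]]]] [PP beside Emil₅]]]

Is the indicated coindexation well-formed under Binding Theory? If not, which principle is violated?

The two coindexed NPs are *Tariq₁* and *him₁*.
*him₁* is a pronoun; its binding domain is the embedded TP, whose subject is Diego₃. Within that domain it is c-commanded only by *Diego₃*, which carries a different index — the pronoun is free locally, so Principle B holds.
*Tariq₁* is an R-expression; *him₁* does not c-command it, and no other NP shares its index, so Principle C is satisfied.
All principles are respected.

grammatical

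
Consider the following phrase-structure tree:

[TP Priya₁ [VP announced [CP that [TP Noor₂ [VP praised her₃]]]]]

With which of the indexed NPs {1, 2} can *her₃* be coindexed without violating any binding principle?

{1}

*her* is a pronoun, so Principle B applies: it must be free in its binding domain.
Binding domain of *her₃*: the embedded TP, whose subject is Noor₂.
*Priya₁* c-commands the pronoun but from outside its binding domain, and is not c-commanded by it → coindexation permitted.
*Noor₂* c-commands the pronoun within its binding domain → coindexation would violate Principle B.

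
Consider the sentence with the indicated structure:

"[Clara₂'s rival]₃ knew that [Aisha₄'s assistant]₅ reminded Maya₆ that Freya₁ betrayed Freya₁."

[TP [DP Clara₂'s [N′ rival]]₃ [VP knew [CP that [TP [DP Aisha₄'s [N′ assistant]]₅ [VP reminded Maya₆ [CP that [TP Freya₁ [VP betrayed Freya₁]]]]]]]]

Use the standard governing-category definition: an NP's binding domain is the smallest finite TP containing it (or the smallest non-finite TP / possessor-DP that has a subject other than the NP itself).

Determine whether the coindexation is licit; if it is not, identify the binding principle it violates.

Principle C

The two coindexed NPs are *Freya₁* (the lower occurrence) and *Freya₁* (the higher occurrence).
*Freya₁* (the lower occurrence) is an R-expression. Principle C requires it to be free everywhere.
*Freya₁* (the higher occurrence) c-commands it and carries the same index.
The R-expression is bound → Principle C violation.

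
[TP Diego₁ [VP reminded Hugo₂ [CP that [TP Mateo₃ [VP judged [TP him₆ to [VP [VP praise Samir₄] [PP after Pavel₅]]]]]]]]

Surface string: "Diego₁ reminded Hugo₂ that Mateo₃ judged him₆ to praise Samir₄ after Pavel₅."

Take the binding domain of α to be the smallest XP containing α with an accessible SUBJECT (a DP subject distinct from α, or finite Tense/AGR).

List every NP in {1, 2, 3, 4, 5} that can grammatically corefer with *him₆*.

{1, 2}

*him* is a pronoun, so Principle B applies: it must be free in its binding domain.
Binding domain of *him₆*: the embedded TP, whose subject is Mateo₃.
*Diego₁* c-commands the pronoun but from outside its binding domain, and is not c-commanded by it → coindexation permitted.
*Hugo₂* c-commands the pronoun but from outside its binding domain, and is not c-commanded by it → coindexation permitted.
*Mateo₃* c-commands the pronoun within its binding domain → coindexation would violate Principle B.
*Samir₄*: the pronoun c-commands this R-expression → coindexation would violate Principle C on *Samir₄*.
*Pavel₅*: the pronoun c-commands this R-expression → coindexation would violate Principle C on *Pavel₅*.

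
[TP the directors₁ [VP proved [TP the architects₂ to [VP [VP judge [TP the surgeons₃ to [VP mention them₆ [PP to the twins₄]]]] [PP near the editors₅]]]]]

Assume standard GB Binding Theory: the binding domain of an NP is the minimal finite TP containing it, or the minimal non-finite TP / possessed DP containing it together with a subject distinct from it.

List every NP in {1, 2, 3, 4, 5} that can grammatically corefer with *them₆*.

{1, 2, 5}

*them* is a pronoun, so Principle B applies: it must be free in its binding domain.
Binding domain of *them₆*: the embedded TP, whose subject is the surgeons₃.
*the directors₁* c-commands the pronoun but from outside its binding domain, and is not c-commanded by it → coindexation permitted.
*the architects₂* c-commands the pronoun but from outside its binding domain, and is not c-commanded by it → coindexation permitted.
*the surgeons₃* c-commands the pronoun within its binding domain → coindexation would violate Principle B.
*the twins₄*: the pronoun c-commands this R-expression → coindexation would violate Principle C on *the twins₄*.
*the editors₅* and the pronoun do not c-command one another → neither Principle B nor Principle C is at stake; coindexation permitted.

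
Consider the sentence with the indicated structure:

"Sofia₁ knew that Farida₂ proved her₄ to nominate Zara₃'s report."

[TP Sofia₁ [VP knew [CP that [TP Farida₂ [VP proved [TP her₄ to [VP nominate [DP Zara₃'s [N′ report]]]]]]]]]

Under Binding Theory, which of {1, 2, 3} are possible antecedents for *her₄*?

*her* is a pronoun, so Principle B applies: it must be free in its binding domain.
Binding domain of *her₄*: the embedded TP, whose subject is Farida₂.
*Sofia₁* c-commands the pronoun but from outside its binding domain, and is not c-commanded by it → coindexation permitted.
*Farida₂* c-commands the pronoun within its binding domain → coindexation would violate Principle B.
*Zara₃*: the pronoun c-commands this R-expression → coindexation would violate Principle C on *Zara₃*.

{1}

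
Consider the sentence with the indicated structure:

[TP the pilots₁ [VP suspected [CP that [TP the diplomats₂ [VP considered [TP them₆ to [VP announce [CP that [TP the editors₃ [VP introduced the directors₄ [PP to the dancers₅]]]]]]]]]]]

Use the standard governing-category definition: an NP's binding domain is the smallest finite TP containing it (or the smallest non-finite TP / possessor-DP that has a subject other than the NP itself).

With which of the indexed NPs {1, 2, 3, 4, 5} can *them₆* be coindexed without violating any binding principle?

{1}

*them* is a pronoun, so Principle B applies: it must be free in its binding domain.
Binding domain of *them₆*: the embedded TP, whose subject is the diplomats₂.
*the pilots₁* c-commands the pronoun but from outside its binding domain, and is not c-commanded by it → coindexation permitted.
*the diplomats₂* c-commands the pronoun within its binding domain → coindexation would violate Principle B.
*the editors₃*: the pronoun c-commands this R-expression → coindexation would violate Principle C on *the editors₃*.
*the directors₄*: the pronoun c-commands this R-expression → coindexation would violate Principle C on *the directors₄*.
*the dancers₅*: the pronoun c-commands this R-expression → coindexation would violate Principle C on *the dancers₅*.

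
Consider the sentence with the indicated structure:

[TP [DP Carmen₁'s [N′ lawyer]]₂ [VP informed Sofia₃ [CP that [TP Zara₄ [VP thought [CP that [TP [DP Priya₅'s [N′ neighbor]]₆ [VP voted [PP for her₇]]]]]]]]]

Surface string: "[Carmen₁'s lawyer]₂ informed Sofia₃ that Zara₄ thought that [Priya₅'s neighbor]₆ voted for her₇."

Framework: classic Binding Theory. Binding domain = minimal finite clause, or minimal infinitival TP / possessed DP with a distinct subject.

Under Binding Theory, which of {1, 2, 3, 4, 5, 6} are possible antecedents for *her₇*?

{1, 2, 3, 4, 5}

*her* is a pronoun, so Principle B applies: it must be free in its binding domain.
Binding domain of *her₇*: the embedded TP, whose subject is [Priya₅'s neighbor]₆.
*Carmen₁* and the pronoun do not c-command one another → neither Principle B nor Principle C is at stake; coindexation permitted.
*[Carmen₁'s lawyer]₂* c-commands the pronoun but from outside its binding domain, and is not c-commanded by it → coindexation permitted.
*Sofia₃* c-commands the pronoun but from outside its binding domain, and is not c-commanded by it → coindexation permitted.
*Zara₄* c-commands the pronoun but from outside its binding domain, and is not c-commanded by it → coindexation permitted.
*Priya₅* and the pronoun do not c-command one another → neither Principle B nor Principle C is at stake; coindexation permitted.
*[Priya₅'s neighbor]₆* c-commands the pronoun within its binding domain → coindexation would violate Principle B.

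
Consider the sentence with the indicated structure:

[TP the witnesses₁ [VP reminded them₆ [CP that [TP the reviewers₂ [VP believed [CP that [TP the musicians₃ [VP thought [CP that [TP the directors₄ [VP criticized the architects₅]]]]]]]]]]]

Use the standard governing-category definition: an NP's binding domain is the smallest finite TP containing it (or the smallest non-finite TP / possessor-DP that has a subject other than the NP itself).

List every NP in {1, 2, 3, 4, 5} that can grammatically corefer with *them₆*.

none

*them* is a pronoun, so Principle B applies: it must be free in its binding domain.
Binding domain of *them₆*: the matrix TP, whose subject is the witnesses₁.
*the witnesses₁* c-commands the pronoun within its binding domain → coindexation would violate Principle B.
*the reviewers₂*: the pronoun c-commands this R-expression → coindexation would violate Principle C on *the reviewers₂*.
*the musicians₃*: the pronoun c-commands this R-expression → coindexation would violate Principle C on *the musicians₃*.
*the directors₄*: the pronoun c-commands this R-expression → coindexation would violate Principle C on *the directors₄*.
*the architects₅*: the pronoun c-commands this R-expression → coindexation would violate Principle C on *the architects₅*.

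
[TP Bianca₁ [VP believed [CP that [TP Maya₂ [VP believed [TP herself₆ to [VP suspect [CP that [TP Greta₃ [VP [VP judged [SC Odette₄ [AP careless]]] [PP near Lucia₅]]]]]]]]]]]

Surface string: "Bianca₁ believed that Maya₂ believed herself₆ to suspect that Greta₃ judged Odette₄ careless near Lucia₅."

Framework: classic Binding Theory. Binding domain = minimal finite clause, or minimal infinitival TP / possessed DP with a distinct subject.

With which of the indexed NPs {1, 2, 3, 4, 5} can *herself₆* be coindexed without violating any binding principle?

*herself* is an anaphor, so Principle A applies: it must be bound in its binding domain.
Binding domain of *herself₆*: the embedded TP, whose subject is Maya₂.
*Bianca₁* c-commands the anaphor but is outside its binding domain → cannot satisfy Principle A.
*Maya₂* c-commands the anaphor within its binding domain → licit binder.
*Greta₃* does not c-command the anaphor → cannot bind it.
*Odette₄* does not c-command the anaphor → cannot bind it.
*Lucia₅* does not c-command the anaphor → cannot bind it.

{2}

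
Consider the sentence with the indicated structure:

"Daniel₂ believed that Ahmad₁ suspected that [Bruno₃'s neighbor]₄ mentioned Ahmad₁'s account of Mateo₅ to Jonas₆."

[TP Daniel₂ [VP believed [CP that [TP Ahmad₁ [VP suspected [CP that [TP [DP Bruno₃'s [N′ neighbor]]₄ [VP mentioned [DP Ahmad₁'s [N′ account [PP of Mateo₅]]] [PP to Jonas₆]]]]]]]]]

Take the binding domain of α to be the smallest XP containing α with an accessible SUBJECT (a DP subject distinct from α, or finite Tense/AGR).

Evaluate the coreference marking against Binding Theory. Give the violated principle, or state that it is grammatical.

Principle C

The two coindexed NPs are *Ahmad₁* (the lower occurrence) and *Ahmad₁* (the higher occurrence).
*Ahmad₁* (the lower occurrence) is an R-expression. Principle C requires it to be free everywhere.
*Ahmad₁* (the higher occurrence) c-commands it and carries the same index.
The R-expression is bound → Principle C violation.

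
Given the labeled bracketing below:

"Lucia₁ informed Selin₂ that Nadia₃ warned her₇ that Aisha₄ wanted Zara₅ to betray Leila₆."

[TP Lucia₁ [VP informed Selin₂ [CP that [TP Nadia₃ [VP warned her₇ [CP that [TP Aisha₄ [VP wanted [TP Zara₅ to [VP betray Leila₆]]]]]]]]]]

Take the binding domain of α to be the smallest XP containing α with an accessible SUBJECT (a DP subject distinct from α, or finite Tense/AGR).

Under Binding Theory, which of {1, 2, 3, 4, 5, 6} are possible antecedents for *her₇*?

*her* is a pronoun, so Principle B applies: it must be free in its binding domain.
Binding domain of *her₇*: the embedded TP, whose subject is Nadia₃.
*Lucia₁* c-commands the pronoun but from outside its binding domain, and is not c-commanded by it → coindexation permitted.
*Selin₂* c-commands the pronoun but from outside its binding domain, and is not c-commanded by it → coindexation permitted.
*Nadia₃* c-commands the pronoun within its binding domain → coindexation would violate Principle B.
*Aisha₄*: the pronoun c-commands this R-expression → coindexation would violate Principle C on *Aisha₄*.
*Zara₅*: the pronoun c-commands this R-expression → coindexation would violate Principle C on *Zara₅*.
*Leila₆*: the pronoun c-commands this R-expression → coindexation would violate Principle C on *Leila₆*.

{1, 2}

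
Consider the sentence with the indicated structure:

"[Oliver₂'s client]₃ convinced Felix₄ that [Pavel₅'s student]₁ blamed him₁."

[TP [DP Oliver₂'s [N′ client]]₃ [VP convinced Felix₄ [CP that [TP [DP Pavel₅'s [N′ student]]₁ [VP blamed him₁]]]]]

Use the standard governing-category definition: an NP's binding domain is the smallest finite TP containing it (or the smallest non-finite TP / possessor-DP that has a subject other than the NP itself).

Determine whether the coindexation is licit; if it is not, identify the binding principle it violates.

The two coindexed NPs are *[Pavel₅'s student]₁* and *him₁*.
*him₁* is a pronoun. Its binding domain is the embedded TP, whose subject is [Pavel₅'s student]₁.
*[Pavel₅'s student]₁* c-commands it within that domain and carries the same index.
The pronoun is locally bound → Principle B violation.

Principle B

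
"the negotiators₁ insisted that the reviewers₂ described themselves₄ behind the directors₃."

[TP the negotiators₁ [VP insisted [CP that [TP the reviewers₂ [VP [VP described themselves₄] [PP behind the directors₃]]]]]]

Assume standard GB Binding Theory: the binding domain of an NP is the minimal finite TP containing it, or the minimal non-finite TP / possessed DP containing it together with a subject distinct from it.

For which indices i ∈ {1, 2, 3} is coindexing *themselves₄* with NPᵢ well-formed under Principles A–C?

*themselves* is an anaphor, so Principle A applies: it must be bound in its binding domain.
Binding domain of *themselves₄*: the embedded TP, whose subject is the reviewers₂.
*the negotiators₁* c-commands the anaphor but is outside its binding domain → cannot satisfy Principle A.
*the reviewers₂* c-commands the anaphor within its binding domain → licit binder.
*the directors₃* does not c-command the anaphor → cannot bind it.

{2}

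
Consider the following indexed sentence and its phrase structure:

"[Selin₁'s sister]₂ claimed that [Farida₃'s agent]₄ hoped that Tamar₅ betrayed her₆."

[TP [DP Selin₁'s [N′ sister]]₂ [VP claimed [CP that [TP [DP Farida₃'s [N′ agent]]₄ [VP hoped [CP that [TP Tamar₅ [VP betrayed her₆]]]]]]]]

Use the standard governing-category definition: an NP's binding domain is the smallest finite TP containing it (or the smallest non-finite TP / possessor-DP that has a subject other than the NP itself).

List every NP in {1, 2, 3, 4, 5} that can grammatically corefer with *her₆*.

{1, 2, 3, 4}

*her* is a pronoun, so Principle B applies: it must be free in its binding domain.
Binding domain of *her₆*: the embedded TP, whose subject is Tamar₅.
*Selin₁* and the pronoun do not c-command one another → neither Principle B nor Principle C is at stake; coindexation permitted.
*[Selin₁'s sister]₂* c-commands the pronoun but from outside its binding domain, and is not c-commanded by it → coindexation permitted.
*Farida₃* and the pronoun do not c-command one another → neither Principle B nor Principle C is at stake; coindexation permitted.
*[Farida₃'s agent]₄* c-commands the pronoun but from outside its binding domain, and is not c-commanded by it → coindexation permitted.
*Tamar₅* c-commands the pronoun within its binding domain → coindexation would violate Principle B.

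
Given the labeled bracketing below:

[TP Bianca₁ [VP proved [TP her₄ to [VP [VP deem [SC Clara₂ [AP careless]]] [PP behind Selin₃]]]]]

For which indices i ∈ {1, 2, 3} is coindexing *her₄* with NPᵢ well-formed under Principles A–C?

*her* is a pronoun, so Principle B applies: it must be free in its binding domain.
Binding domain of *her₄*: the matrix TP, whose subject is Bianca₁.
*Bianca₁* c-commands the pronoun within its binding domain → coindexation would violate Principle B.
*Clara₂*: the pronoun c-commands this R-expression → coindexation would violate Principle C on *Clara₂*.
*Selin₃*: the pronoun c-commands this R-expression → coindexation would violate Principle C on *Selin₃*.

none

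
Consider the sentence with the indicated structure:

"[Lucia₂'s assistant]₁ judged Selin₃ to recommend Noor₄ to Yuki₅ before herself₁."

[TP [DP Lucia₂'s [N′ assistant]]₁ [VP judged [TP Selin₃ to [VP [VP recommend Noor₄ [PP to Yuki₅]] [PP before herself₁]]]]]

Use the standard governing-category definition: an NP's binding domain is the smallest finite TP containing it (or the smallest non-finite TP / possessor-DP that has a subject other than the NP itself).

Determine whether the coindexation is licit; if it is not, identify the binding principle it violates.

Principle A

The two coindexed NPs are *[Lucia₂'s assistant]₁* and *herself₁*.
*herself₁* is an anaphor. Principle A requires it to be bound within its binding domain — the embedded TP, whose subject is Selin₃.
Within that domain it is c-commanded by *Selin₃*, which does not share its index.
*[Lucia₂'s assistant]₁* does c-command the anaphor, but from outside its binding domain.
The anaphor is unbound in its domain → Principle A violation.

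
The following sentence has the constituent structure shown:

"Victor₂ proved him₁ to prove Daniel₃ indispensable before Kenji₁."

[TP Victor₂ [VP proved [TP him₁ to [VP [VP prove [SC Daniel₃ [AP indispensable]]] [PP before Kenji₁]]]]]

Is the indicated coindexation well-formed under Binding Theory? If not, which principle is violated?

Principle C

The two coindexed NPs are *him₁* and *Kenji₁*.
*Kenji₁* is an R-expression. Principle C requires it to be free everywhere.
*him₁* c-commands it and carries the same index.
The R-expression is bound → Principle C violation.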